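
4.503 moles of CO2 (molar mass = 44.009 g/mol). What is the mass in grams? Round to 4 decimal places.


mass = n * M
mass = 4.503 * 44.009
mass = 198.172527 g, rounded to 4 dp:

198.1725 g


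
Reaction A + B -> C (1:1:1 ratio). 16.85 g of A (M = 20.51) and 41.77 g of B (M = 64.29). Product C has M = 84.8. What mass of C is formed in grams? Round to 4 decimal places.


Find moles of each reactant; the smaller value is the limiting reagent in a 1:1:1 reaction, so moles_C equals moles of the limiter.
n_A = mass_A / M_A = 16.85 / 20.51 = 0.82155 mol
n_B = mass_B / M_B = 41.77 / 64.29 = 0.649712 mol
Limiting reagent: B (smaller), n_limiting = 0.649712 mol
mass_C = n_limiting * M_C = 0.649712 * 84.8
mass_C = 55.0955776 g, rounded to 4 dp:

55.0956 g


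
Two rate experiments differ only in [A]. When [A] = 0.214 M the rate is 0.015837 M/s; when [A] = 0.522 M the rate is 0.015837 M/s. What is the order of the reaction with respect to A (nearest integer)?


Rate is proportional to [A]^n, so rate2/rate1 = ([A]2/[A]1)^n. Take logs to solve for n.
rate2/rate1 = 0.015837 / 0.015837 = 1.0
[A]2/[A]1 = 0.522 / 0.214 = 2.4393
n = ln(1.0) / ln(2.4393) = 0.0
Nearest integer order:

0


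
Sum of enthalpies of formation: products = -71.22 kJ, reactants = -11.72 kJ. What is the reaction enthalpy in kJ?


dH_rxn = sum(dH_f products) - sum(dH_f reactants)
dH_rxn = -71.22 - (-11.72)
dH_rxn = -59.5 kJ:

-59.50 kJ


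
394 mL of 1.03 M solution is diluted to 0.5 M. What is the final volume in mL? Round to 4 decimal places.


Dilution: M1*V1 = M2*V2, solve for V2.
V2 = M1*V1 / M2
V2 = 1.03 * 394 / 0.5
V2 = 405.82 / 0.5
V2 = 811.64 mL, rounded to 4 dp:

811.6400 mL


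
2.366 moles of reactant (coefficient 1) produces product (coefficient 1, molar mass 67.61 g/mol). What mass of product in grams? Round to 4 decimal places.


Use the coefficient ratio to convert reactant moles to product moles, then multiply by the product's molar mass.
moles_P = moles_R * (coeff_P / coeff_R) = 2.366 * (1/1) = 2.366
mass_P = moles_P * M_P = 2.366 * 67.61
mass_P = 159.96526 g, rounded to 4 dp:

159.9653 g


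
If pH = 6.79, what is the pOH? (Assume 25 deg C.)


At 25 deg C, pH + pOH = 14.
pOH = 14 - pH = 14 - 6.79
pOH = 7.21:

7.21


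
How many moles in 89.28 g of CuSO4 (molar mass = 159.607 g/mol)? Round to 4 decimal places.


n = mass / M
n = 89.28 / 159.607
n = 0.55937396 mol, rounded to 4 dp:

0.5594 mol


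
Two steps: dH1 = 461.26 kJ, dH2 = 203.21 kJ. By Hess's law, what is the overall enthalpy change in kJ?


Hess's law: enthalpy is a state function, so add the step enthalpies.
dH_total = dH1 + dH2 = 461.26 + (203.21)
dH_total = 664.47 kJ:

664.47 kJ


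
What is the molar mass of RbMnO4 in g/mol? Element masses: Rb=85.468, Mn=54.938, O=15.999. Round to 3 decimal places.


M = sum(count * atomic_mass) over atoms.
M = 1*85.468 + 1*54.938 + 4*15.999
M = 85.468 + 54.938 + 63.996
M = 204.402 g/mol, rounded to 3 dp:

204.402 g/mol


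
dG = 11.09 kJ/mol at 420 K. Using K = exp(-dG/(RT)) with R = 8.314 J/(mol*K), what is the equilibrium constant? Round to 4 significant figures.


dG is in kJ/mol; multiply by 1000 to match R in J/(mol*K).
RT = 8.314 * 420 = 3491.88 J/mol
exponent = -dG*1000 / (RT) = -(11.09*1000) / 3491.88 = -3.17593961
K = exp(-3.17593961)
K = 0.041754852, rounded to 4 significant figures:

0.04175


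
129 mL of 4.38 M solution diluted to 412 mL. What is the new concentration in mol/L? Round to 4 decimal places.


Dilution: M1*V1 = M2*V2, solve for M2.
M2 = M1*V1 / V2
M2 = 4.38 * 129 / 412
M2 = 565.02 / 412
M2 = 1.37140777 mol/L, rounded to 4 dp:

1.3714 mol/L


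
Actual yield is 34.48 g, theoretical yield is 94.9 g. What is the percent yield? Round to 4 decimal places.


% yield = 100 * actual / theoretical
% yield = 100 * 34.48 / 94.9
% yield = 36.33298209 %, rounded to 4 dp:

36.3330 %


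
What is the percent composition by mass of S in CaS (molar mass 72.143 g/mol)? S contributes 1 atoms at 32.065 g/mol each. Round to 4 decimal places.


pct = 100 * (n_elem * M_elem) / M_total
mass_contribution = 1 * 32.065 = 32.065 g/mol
pct = 100 * 32.065 / 72.143
pct = 44.44644664 %, rounded to 4 dp:

44.4464 %


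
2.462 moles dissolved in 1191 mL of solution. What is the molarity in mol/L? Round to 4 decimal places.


Convert volume to liters: V_L = V_mL / 1000.
V_L = 1191 / 1000 = 1.191 L
M = n / V_L = 2.462 / 1.191
M = 2.06717045 mol/L, rounded to 4 dp:

2.0672 mol/L


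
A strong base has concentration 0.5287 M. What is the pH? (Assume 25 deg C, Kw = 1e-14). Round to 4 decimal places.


A strong base dissociates completely, so [OH-] equals the given concentration.
pOH = -log10([OH-]) = -log10(0.5287) = 0.276791
pH = 14 - pOH = 14 - 0.276791
pH = 13.723209, rounded to 4 dp:

13.7232


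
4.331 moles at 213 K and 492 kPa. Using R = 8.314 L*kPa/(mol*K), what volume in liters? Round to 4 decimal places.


PV = nRT, solve for V = nRT / P.
nRT = 4.331 * 8.314 * 213 = 7669.6899
V = 7669.6899 / 492
V = 15.58880061 L, rounded to 4 dp:

15.5888 L


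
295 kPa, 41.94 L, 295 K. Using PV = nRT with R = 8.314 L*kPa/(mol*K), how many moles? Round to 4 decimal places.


PV = nRT, solve for n = PV / (RT).
PV = 295 * 41.94 = 12372.3
RT = 8.314 * 295 = 2452.63
n = 12372.3 / 2452.63
n = 5.04450325 mol, rounded to 4 dp:

5.0445 mol


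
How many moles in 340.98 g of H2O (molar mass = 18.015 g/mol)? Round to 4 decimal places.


n = mass / M
n = 340.98 / 18.015
n = 18.92756037 mol, rounded to 4 dp:

18.9276 mol


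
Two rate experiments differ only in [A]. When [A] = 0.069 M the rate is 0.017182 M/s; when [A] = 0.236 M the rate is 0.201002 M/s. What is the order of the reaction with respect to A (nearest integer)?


Rate is proportional to [A]^n, so rate2/rate1 = ([A]2/[A]1)^n. Take logs to solve for n.
rate2/rate1 = 0.201002 / 0.017182 = 11.6984
[A]2/[A]1 = 0.236 / 0.069 = 3.4203
n = ln(11.6984) / ln(3.4203) = 2.0
Nearest integer order:

2


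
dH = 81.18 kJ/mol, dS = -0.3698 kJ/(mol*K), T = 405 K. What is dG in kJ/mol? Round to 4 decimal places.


Gibbs: dG = dH - T*dS (consistent units, dS already in kJ/(mol*K)).
T*dS = 405 * -0.3698 = -149.769
dG = 81.18 - (-149.769)
dG = 230.949 kJ/mol, rounded to 4 dp:

230.9490 kJ/mol


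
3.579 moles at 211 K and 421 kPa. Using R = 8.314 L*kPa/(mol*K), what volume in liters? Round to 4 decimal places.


PV = nRT, solve for V = nRT / P.
nRT = 3.579 * 8.314 * 211 = 6278.4751
V = 6278.4751 / 421
V = 14.91324252 L, rounded to 4 dp:

14.9132 L


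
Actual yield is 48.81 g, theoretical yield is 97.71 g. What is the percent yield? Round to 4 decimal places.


% yield = 100 * actual / theoretical
% yield = 100 * 48.81 / 97.71
% yield = 49.95394535 %, rounded to 4 dp:

49.9539 %


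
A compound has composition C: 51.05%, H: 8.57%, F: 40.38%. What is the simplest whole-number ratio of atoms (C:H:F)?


Assume 100 g of compound, divide each mass% by atomic mass to get moles, then normalize by the smallest to get a raw atom ratio.
Moles per 100 g: C: 51.05/12.011 = 4.2503, H: 8.57/1.008 = 8.502, F: 40.38/18.998 = 2.1255
Raw ratio (divide by min = 2.1255): C: 2.0, H: 4.0, F: 1.0
Multiply by 1 to clear fractions: C: 2.0 ~= 2, H: 4.0 ~= 4, F: 1.0 ~= 1
Reduce by GCD to get the simplest whole-number ratio:

2:4:1


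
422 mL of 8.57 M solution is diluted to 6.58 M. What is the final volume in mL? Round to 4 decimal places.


Dilution: M1*V1 = M2*V2, solve for V2.
V2 = M1*V1 / M2
V2 = 8.57 * 422 / 6.58
V2 = 3616.54 / 6.58
V2 = 549.62613982 mL, rounded to 4 dp:

549.6261 mL


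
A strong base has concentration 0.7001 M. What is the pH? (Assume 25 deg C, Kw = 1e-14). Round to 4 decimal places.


A strong base dissociates completely, so [OH-] equals the given concentration.
pOH = -log10([OH-]) = -log10(0.7001) = 0.15484
pH = 14 - pOH = 14 - 0.15484
pH = 13.84516, rounded to 4 dp:

13.8452


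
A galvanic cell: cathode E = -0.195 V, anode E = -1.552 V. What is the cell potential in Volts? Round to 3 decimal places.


Standard cell potential: E_cell = E_cathode - E_anode.
E_cell = -0.195 - (-1.552)
E_cell = 1.357 V, rounded to 3 dp:

1.357 V


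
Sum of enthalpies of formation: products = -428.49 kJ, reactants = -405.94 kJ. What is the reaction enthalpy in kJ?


dH_rxn = sum(dH_f products) - sum(dH_f reactants)
dH_rxn = -428.49 - (-405.94)
dH_rxn = -22.55 kJ:

-22.55 kJ


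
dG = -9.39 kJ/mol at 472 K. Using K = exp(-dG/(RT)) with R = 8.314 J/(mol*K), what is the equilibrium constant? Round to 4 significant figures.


dG is in kJ/mol; multiply by 1000 to match R in J/(mol*K).
RT = 8.314 * 472 = 3924.208 J/mol
exponent = -dG*1000 / (RT) = -(-9.39*1000) / 3924.208 = 2.39283952
K = exp(2.39283952)
K = 10.944527, rounded to 4 significant figures:

10.94


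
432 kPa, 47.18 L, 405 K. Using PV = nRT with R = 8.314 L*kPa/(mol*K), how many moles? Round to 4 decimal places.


PV = nRT, solve for n = PV / (RT).
PV = 432 * 47.18 = 20381.76
RT = 8.314 * 405 = 3367.17
n = 20381.76 / 3367.17
n = 6.05308315 mol, rounded to 4 dp:

6.0531 mol


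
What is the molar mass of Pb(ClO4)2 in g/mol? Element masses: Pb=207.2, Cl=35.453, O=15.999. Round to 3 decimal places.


M = sum(count * atomic_mass) over atoms.
M = 1*207.2 + 2*35.453 + 8*15.999
M = 207.2 + 70.906 + 127.992
M = 406.098 g/mol, rounded to 3 dp:

406.098 g/mol


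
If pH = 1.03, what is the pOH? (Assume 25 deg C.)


At 25 deg C, pH + pOH = 14.
pOH = 14 - pH = 14 - 1.03
pOH = 12.97:

12.97


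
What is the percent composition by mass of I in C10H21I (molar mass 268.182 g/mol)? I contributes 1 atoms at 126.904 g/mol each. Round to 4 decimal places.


pct = 100 * (n_elem * M_elem) / M_total
mass_contribution = 1 * 126.904 = 126.904 g/mol
pct = 100 * 126.904 / 268.182
pct = 47.32010351 %, rounded to 4 dp:

47.3201 %


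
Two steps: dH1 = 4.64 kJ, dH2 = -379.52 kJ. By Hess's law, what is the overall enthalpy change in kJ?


Hess's law: enthalpy is a state function, so add the step enthalpies.
dH_total = dH1 + dH2 = 4.64 + (-379.52)
dH_total = -374.88 kJ:

-374.88 kJ


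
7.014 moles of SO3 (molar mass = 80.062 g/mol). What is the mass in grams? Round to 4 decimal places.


mass = n * M
mass = 7.014 * 80.062
mass = 561.554868 g, rounded to 4 dp:

561.5549 g


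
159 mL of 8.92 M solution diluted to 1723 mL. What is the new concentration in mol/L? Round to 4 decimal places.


Dilution: M1*V1 = M2*V2, solve for M2.
M2 = M1*V1 / V2
M2 = 8.92 * 159 / 1723
M2 = 1418.28 / 1723
M2 = 0.82314568 mol/L, rounded to 4 dp:

0.8231 mol/L


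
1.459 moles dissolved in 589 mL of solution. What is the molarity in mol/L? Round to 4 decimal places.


Convert volume to liters: V_L = V_mL / 1000.
V_L = 589 / 1000 = 0.589 L
M = n / V_L = 1.459 / 0.589
M = 2.4770798 mol/L, rounded to 4 dp:

2.4771 mol/L


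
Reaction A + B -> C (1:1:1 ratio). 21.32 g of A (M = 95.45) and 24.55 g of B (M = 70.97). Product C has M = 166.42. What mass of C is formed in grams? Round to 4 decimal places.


Find moles of each reactant; the smaller value is the limiting reagent in a 1:1:1 reaction, so moles_C equals moles of the limiter.
n_A = mass_A / M_A = 21.32 / 95.45 = 0.223363 mol
n_B = mass_B / M_B = 24.55 / 70.97 = 0.345921 mol
Limiting reagent: A (smaller), n_limiting = 0.223363 mol
mass_C = n_limiting * M_C = 0.223363 * 166.42
mass_C = 37.17207046 g, rounded to 4 dp:

37.1721 g


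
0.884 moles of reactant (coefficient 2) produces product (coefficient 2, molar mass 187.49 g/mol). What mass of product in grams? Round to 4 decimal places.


Use the coefficient ratio to convert reactant moles to product moles, then multiply by the product's molar mass.
moles_P = moles_R * (coeff_P / coeff_R) = 0.884 * (2/2) = 0.884
mass_P = moles_P * M_P = 0.884 * 187.49
mass_P = 165.74116 g, rounded to 4 dp:

165.7412 g


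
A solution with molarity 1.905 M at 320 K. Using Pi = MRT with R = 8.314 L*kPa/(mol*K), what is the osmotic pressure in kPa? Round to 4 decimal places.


Osmotic pressure (van't Hoff): Pi = M*R*T.
RT = 8.314 * 320 = 2660.48
Pi = 1.905 * 2660.48
Pi = 5068.2144 kPa, rounded to 4 dp:

5068.2144 kPa


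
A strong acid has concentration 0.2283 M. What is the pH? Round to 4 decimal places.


A strong acid dissociates completely, so [H+] equals the given concentration.
pH = -log10([H+]) = -log10(0.2283)
pH = 0.64149409, rounded to 4 dp:

0.6415


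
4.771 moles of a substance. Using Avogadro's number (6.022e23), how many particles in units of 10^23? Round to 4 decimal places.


N = n * NA, then divide by 1e23 for the requested units.
N / 1e23 = n * 6.022
N / 1e23 = 4.771 * 6.022
N / 1e23 = 28.730962, rounded to 4 dp:

28.7310


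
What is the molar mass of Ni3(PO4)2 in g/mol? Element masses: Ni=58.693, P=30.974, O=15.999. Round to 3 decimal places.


M = sum(count * atomic_mass) over atoms.
M = 3*58.693 + 2*30.974 + 8*15.999
M = 176.079 + 61.948 + 127.992
M = 366.019 g/mol, rounded to 3 dp:

366.019 g/mol


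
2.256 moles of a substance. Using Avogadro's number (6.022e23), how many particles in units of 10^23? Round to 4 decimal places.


N = n * NA, then divide by 1e23 for the requested units.
N / 1e23 = n * 6.022
N / 1e23 = 2.256 * 6.022
N / 1e23 = 13.585632, rounded to 4 dp:

13.5856


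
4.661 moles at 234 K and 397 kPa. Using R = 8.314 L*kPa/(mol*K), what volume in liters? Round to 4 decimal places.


PV = nRT, solve for V = nRT / P.
nRT = 4.661 * 8.314 * 234 = 9067.8636
V = 9067.8636 / 397
V = 22.84096625 L, rounded to 4 dp:

22.8410 L


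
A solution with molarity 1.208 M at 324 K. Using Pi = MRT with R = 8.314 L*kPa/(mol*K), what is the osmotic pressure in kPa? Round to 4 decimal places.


Osmotic pressure (van't Hoff): Pi = M*R*T.
RT = 8.314 * 324 = 2693.736
Pi = 1.208 * 2693.736
Pi = 3254.033088 kPa, rounded to 4 dp:

3254.0331 kPa


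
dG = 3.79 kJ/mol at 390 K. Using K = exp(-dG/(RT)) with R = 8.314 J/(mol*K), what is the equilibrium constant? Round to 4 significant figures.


dG is in kJ/mol; multiply by 1000 to match R in J/(mol*K).
RT = 8.314 * 390 = 3242.46 J/mol
exponent = -dG*1000 / (RT) = -(3.79*1000) / 3242.46 = -1.16886561
K = exp(-1.16886561)
K = 0.31071922, rounded to 4 significant figures:

0.3107


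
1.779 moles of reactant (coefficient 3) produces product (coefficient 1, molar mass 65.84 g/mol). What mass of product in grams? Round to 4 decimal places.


Use the coefficient ratio to convert reactant moles to product moles, then multiply by the product's molar mass.
moles_P = moles_R * (coeff_P / coeff_R) = 1.779 * (1/3) = 0.593
mass_P = moles_P * M_P = 0.593 * 65.84
mass_P = 39.04312 g, rounded to 4 dp:

39.0431 g


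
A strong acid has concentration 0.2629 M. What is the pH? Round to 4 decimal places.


A strong acid dissociates completely, so [H+] equals the given concentration.
pH = -log10([H+]) = -log10(0.2629)
pH = 0.58020941, rounded to 4 dp:

0.5802


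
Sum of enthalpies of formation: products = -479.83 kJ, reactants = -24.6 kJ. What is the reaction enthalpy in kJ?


dH_rxn = sum(dH_f products) - sum(dH_f reactants)
dH_rxn = -479.83 - (-24.6)
dH_rxn = -455.23 kJ:

-455.23 kJ


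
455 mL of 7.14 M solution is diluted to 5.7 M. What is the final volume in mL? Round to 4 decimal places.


Dilution: M1*V1 = M2*V2, solve for V2.
V2 = M1*V1 / M2
V2 = 7.14 * 455 / 5.7
V2 = 3248.7 / 5.7
V2 = 569.94736842 mL, rounded to 4 dp:

569.9474 mL


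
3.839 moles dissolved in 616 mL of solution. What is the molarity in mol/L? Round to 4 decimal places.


Convert volume to liters: V_L = V_mL / 1000.
V_L = 616 / 1000 = 0.616 L
M = n / V_L = 3.839 / 0.616
M = 6.23214286 mol/L, rounded to 4 dp:

6.2321 mol/L


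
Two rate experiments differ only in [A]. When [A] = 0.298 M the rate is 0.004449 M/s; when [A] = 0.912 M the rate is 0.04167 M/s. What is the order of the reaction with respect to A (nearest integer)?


Rate is proportional to [A]^n, so rate2/rate1 = ([A]2/[A]1)^n. Take logs to solve for n.
rate2/rate1 = 0.04167 / 0.004449 = 9.3661
[A]2/[A]1 = 0.912 / 0.298 = 3.0604
n = ln(9.3661) / ln(3.0604) = 2.0
Nearest integer order:

2


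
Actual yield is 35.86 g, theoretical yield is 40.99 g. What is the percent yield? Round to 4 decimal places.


% yield = 100 * actual / theoretical
% yield = 100 * 35.86 / 40.99
% yield = 87.48475238 %, rounded to 4 dp:

87.4848 %


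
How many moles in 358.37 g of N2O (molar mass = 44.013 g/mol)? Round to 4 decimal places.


n = mass / M
n = 358.37 / 44.013
n = 8.14236703 mol, rounded to 4 dp:

8.1424 mol


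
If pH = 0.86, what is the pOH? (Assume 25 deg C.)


At 25 deg C, pH + pOH = 14.
pOH = 14 - pH = 14 - 0.86
pOH = 13.14:

13.14


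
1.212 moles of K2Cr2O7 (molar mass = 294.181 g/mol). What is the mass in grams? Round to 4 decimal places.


mass = n * M
mass = 1.212 * 294.181
mass = 356.547372 g, rounded to 4 dp:

356.5474 g


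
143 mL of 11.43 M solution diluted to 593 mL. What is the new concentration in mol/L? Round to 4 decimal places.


Dilution: M1*V1 = M2*V2, solve for M2.
M2 = M1*V1 / V2
M2 = 11.43 * 143 / 593
M2 = 1634.49 / 593
M2 = 2.75630691 mol/L, rounded to 4 dp:

2.7563 mol/L


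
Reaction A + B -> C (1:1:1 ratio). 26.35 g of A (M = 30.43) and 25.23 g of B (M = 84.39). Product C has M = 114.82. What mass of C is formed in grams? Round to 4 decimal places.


Find moles of each reactant; the smaller value is the limiting reagent in a 1:1:1 reaction, so moles_C equals moles of the limiter.
n_A = mass_A / M_A = 26.35 / 30.43 = 0.865922 mol
n_B = mass_B / M_B = 25.23 / 84.39 = 0.298969 mol
Limiting reagent: B (smaller), n_limiting = 0.298969 mol
mass_C = n_limiting * M_C = 0.298969 * 114.82
mass_C = 34.32762058 g, rounded to 4 dp:

34.3276 g


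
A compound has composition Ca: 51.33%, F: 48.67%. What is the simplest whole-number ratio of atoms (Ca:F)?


Assume 100 g of compound, divide each mass% by atomic mass to get moles, then normalize by the smallest to get a raw atom ratio.
Moles per 100 g: Ca: 51.33/40.078 = 1.2808, F: 48.67/18.998 = 2.5618
Raw ratio (divide by min = 1.2808): Ca: 1.0, F: 2.0
Multiply by 1 to clear fractions: Ca: 1.0 ~= 1, F: 2.0 ~= 2
Reduce by GCD to get the simplest whole-number ratio:

1:2


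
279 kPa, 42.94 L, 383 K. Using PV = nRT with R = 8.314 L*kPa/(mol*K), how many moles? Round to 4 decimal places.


PV = nRT, solve for n = PV / (RT).
PV = 279 * 42.94 = 11980.26
RT = 8.314 * 383 = 3184.262
n = 11980.26 / 3184.262
n = 3.76233488 mol, rounded to 4 dp:

3.7623 mol


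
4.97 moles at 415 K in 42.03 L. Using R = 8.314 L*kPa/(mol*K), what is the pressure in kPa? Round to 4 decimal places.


PV = nRT, solve for P = nRT / V.
nRT = 4.97 * 8.314 * 415 = 17148.0407
P = 17148.0407 / 42.03
P = 407.99525815 kPa, rounded to 4 dp:

407.9953 kPa


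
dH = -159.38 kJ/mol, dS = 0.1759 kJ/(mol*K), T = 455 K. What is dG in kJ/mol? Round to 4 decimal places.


Gibbs: dG = dH - T*dS (consistent units, dS already in kJ/(mol*K)).
T*dS = 455 * 0.1759 = 80.0345
dG = -159.38 - (80.0345)
dG = -239.4145 kJ/mol, rounded to 4 dp:

-239.4145 kJ/mol


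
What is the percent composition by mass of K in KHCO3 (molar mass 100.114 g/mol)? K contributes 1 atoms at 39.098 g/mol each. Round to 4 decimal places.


pct = 100 * (n_elem * M_elem) / M_total
mass_contribution = 1 * 39.098 = 39.098 g/mol
pct = 100 * 39.098 / 100.114
pct = 39.05347903 %, rounded to 4 dp:

39.0535 %


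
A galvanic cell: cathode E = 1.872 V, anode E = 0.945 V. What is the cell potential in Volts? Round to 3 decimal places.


Standard cell potential: E_cell = E_cathode - E_anode.
E_cell = 1.872 - (0.945)
E_cell = 0.927 V, rounded to 3 dp:

0.927 V


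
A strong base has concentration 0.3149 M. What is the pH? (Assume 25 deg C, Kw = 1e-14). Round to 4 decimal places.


A strong base dissociates completely, so [OH-] equals the given concentration.
pOH = -log10([OH-]) = -log10(0.3149) = 0.501827
pH = 14 - pOH = 14 - 0.501827
pH = 13.498173, rounded to 4 dp:

13.4982


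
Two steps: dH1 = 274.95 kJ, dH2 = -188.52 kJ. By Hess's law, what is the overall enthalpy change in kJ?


Hess's law: enthalpy is a state function, so add the step enthalpies.
dH_total = dH1 + dH2 = 274.95 + (-188.52)
dH_total = 86.43 kJ:

86.43 kJ


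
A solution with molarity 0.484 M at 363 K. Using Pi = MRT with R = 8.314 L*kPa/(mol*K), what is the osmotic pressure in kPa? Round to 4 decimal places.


Osmotic pressure (van't Hoff): Pi = M*R*T.
RT = 8.314 * 363 = 3017.982
Pi = 0.484 * 3017.982
Pi = 1460.703288 kPa, rounded to 4 dp:

1460.7033 kPa


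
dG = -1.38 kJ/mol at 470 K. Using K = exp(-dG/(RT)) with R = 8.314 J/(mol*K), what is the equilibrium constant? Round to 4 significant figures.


dG is in kJ/mol; multiply by 1000 to match R in J/(mol*K).
RT = 8.314 * 470 = 3907.58 J/mol
exponent = -dG*1000 / (RT) = -(-1.38*1000) / 3907.58 = 0.35315976
K = exp(0.35315976)
K = 1.4235586, rounded to 4 significant figures:

1.424


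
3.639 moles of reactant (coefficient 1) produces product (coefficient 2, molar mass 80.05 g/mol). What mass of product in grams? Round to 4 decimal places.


Use the coefficient ratio to convert reactant moles to product moles, then multiply by the product's molar mass.
moles_P = moles_R * (coeff_P / coeff_R) = 3.639 * (2/1) = 7.278
mass_P = moles_P * M_P = 7.278 * 80.05
mass_P = 582.6039 g, rounded to 4 dp:

582.6039 g


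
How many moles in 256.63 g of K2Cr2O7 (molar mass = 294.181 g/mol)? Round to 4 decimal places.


n = mass / M
n = 256.63 / 294.181
n = 0.87235409 mol, rounded to 4 dp:

0.8724 mol


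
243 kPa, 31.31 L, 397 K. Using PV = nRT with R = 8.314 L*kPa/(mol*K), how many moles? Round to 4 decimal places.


PV = nRT, solve for n = PV / (RT).
PV = 243 * 31.31 = 7608.33
RT = 8.314 * 397 = 3300.658
n = 7608.33 / 3300.658
n = 2.30509492 mol, rounded to 4 dp:

2.3051 mol


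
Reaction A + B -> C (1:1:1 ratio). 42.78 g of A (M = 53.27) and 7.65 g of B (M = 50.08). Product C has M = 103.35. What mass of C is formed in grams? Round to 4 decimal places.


Find moles of each reactant; the smaller value is the limiting reagent in a 1:1:1 reaction, so moles_C equals moles of the limiter.
n_A = mass_A / M_A = 42.78 / 53.27 = 0.803079 mol
n_B = mass_B / M_B = 7.65 / 50.08 = 0.152756 mol
Limiting reagent: B (smaller), n_limiting = 0.152756 mol
mass_C = n_limiting * M_C = 0.152756 * 103.35
mass_C = 15.7873326 g, rounded to 4 dp:

15.7873 g


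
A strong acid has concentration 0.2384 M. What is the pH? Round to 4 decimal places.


A strong acid dissociates completely, so [H+] equals the given concentration.
pH = -log10([H+]) = -log10(0.2384)
pH = 0.62269375, rounded to 4 dp:

0.6227


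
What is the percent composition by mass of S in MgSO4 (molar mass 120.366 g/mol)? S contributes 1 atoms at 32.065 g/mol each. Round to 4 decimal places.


pct = 100 * (n_elem * M_elem) / M_total
mass_contribution = 1 * 32.065 = 32.065 g/mol
pct = 100 * 32.065 / 120.366
pct = 26.63958261 %, rounded to 4 dp:

26.6396 %


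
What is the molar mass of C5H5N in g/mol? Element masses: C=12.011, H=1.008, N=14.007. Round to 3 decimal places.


M = sum(count * atomic_mass) over atoms.
M = 5*12.011 + 5*1.008 + 1*14.007
M = 60.055 + 5.04 + 14.007
M = 79.102 g/mol, rounded to 3 dp:

79.102 g/mol


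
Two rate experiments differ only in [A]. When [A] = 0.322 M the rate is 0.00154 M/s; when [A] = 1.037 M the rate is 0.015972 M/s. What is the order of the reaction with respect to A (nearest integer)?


Rate is proportional to [A]^n, so rate2/rate1 = ([A]2/[A]1)^n. Take logs to solve for n.
rate2/rate1 = 0.015972 / 0.00154 = 10.3714
[A]2/[A]1 = 1.037 / 0.322 = 3.2205
n = ln(10.3714) / ln(3.2205) = 2.0
Nearest integer order:

2


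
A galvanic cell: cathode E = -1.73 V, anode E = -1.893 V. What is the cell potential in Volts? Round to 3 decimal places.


Standard cell potential: E_cell = E_cathode - E_anode.
E_cell = -1.73 - (-1.893)
E_cell = 0.163 V, rounded to 3 dp:

0.163 V


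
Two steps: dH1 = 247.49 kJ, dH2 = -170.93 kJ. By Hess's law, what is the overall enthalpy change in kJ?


Hess's law: enthalpy is a state function, so add the step enthalpies.
dH_total = dH1 + dH2 = 247.49 + (-170.93)
dH_total = 76.56 kJ:

76.56 kJ


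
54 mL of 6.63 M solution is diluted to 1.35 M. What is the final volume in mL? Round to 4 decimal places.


Dilution: M1*V1 = M2*V2, solve for V2.
V2 = M1*V1 / M2
V2 = 6.63 * 54 / 1.35
V2 = 358.02 / 1.35
V2 = 265.2 mL, rounded to 4 dp:

265.2000 mL


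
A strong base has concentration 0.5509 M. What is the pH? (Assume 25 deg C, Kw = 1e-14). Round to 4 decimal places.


A strong base dissociates completely, so [OH-] equals the given concentration.
pOH = -log10([OH-]) = -log10(0.5509) = 0.258927
pH = 14 - pOH = 14 - 0.258927
pH = 13.741073, rounded to 4 dp:

13.7411


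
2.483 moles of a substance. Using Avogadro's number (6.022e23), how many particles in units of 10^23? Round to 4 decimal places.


N = n * NA, then divide by 1e23 for the requested units.
N / 1e23 = n * 6.022
N / 1e23 = 2.483 * 6.022
N / 1e23 = 14.952626, rounded to 4 dp:

14.9526


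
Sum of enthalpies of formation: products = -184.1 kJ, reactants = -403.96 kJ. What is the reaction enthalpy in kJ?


dH_rxn = sum(dH_f products) - sum(dH_f reactants)
dH_rxn = -184.1 - (-403.96)
dH_rxn = 219.86 kJ:

219.86 kJ


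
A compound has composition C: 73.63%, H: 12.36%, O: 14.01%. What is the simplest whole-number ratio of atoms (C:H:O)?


Assume 100 g of compound, divide each mass% by atomic mass to get moles, then normalize by the smallest to get a raw atom ratio.
Moles per 100 g: C: 73.63/12.011 = 6.1302, H: 12.36/1.008 = 12.2619, O: 14.01/15.999 = 0.8757
Raw ratio (divide by min = 0.8757): C: 7.001, H: 14.003, O: 1.0
Multiply by 1 to clear fractions: C: 7.001 ~= 7, H: 14.003 ~= 14, O: 1.0 ~= 1
Reduce by GCD to get the simplest whole-number ratio:

7:14:1


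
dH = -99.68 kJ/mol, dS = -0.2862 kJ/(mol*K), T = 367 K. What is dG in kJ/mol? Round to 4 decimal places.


Gibbs: dG = dH - T*dS (consistent units, dS already in kJ/(mol*K)).
T*dS = 367 * -0.2862 = -105.0354
dG = -99.68 - (-105.0354)
dG = 5.3554 kJ/mol, rounded to 4 dp:

5.3554 kJ/mol


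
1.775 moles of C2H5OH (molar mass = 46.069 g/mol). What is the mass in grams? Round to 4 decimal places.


mass = n * M
mass = 1.775 * 46.069
mass = 81.772475 g, rounded to 4 dp:

81.7725 g


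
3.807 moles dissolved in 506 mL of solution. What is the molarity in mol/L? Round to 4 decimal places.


Convert volume to liters: V_L = V_mL / 1000.
V_L = 506 / 1000 = 0.506 L
M = n / V_L = 3.807 / 0.506
M = 7.52371542 mol/L, rounded to 4 dp:

7.5237 mol/L


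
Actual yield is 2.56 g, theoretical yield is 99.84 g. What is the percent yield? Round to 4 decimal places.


% yield = 100 * actual / theoretical
% yield = 100 * 2.56 / 99.84
% yield = 2.56410256 %, rounded to 4 dp:

2.5641 %


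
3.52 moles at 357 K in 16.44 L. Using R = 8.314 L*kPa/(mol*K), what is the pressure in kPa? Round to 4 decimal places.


PV = nRT, solve for P = nRT / V.
nRT = 3.52 * 8.314 * 357 = 10447.705
P = 10447.705 / 16.44
P = 635.50517032 kPa, rounded to 4 dp:

635.5052 kPa


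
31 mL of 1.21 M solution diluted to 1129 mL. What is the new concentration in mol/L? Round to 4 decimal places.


Dilution: M1*V1 = M2*V2, solve for M2.
M2 = M1*V1 / V2
M2 = 1.21 * 31 / 1129
M2 = 37.51 / 1129
M2 = 0.03322409 mol/L, rounded to 4 dp:

0.0332 mol/L


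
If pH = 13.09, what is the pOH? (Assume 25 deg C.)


At 25 deg C, pH + pOH = 14.
pOH = 14 - pH = 14 - 13.09
pOH = 0.91:

0.91


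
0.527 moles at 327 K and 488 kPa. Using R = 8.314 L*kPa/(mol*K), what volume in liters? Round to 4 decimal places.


PV = nRT, solve for V = nRT / P.
nRT = 0.527 * 8.314 * 327 = 1432.7433
V = 1432.7433 / 488
V = 2.93594939 L, rounded to 4 dp:

2.9359 L


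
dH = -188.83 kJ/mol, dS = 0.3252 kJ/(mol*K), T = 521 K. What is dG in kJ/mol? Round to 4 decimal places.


Gibbs: dG = dH - T*dS (consistent units, dS already in kJ/(mol*K)).
T*dS = 521 * 0.3252 = 169.4292
dG = -188.83 - (169.4292)
dG = -358.2592 kJ/mol, rounded to 4 dp:

-358.2592 kJ/mol


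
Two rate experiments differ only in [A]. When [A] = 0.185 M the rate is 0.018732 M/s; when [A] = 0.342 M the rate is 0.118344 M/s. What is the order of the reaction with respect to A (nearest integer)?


Rate is proportional to [A]^n, so rate2/rate1 = ([A]2/[A]1)^n. Take logs to solve for n.
rate2/rate1 = 0.118344 / 0.018732 = 6.3177
[A]2/[A]1 = 0.342 / 0.185 = 1.8486
n = ln(6.3177) / ln(1.8486) = 3.0
Nearest integer order:

3


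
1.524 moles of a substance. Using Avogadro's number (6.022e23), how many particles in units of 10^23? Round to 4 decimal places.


N = n * NA, then divide by 1e23 for the requested units.
N / 1e23 = n * 6.022
N / 1e23 = 1.524 * 6.022
N / 1e23 = 9.177528, rounded to 4 dp:

9.1775


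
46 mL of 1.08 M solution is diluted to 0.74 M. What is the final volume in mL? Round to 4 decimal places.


Dilution: M1*V1 = M2*V2, solve for V2.
V2 = M1*V1 / M2
V2 = 1.08 * 46 / 0.74
V2 = 49.68 / 0.74
V2 = 67.13513514 mL, rounded to 4 dp:

67.1351 mL


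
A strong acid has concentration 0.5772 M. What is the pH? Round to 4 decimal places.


A strong acid dissociates completely, so [H+] equals the given concentration.
pH = -log10([H+]) = -log10(0.5772)
pH = 0.23867368, rounded to 4 dp:

0.2387


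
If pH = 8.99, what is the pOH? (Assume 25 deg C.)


At 25 deg C, pH + pOH = 14.
pOH = 14 - pH = 14 - 8.99
pOH = 5.01:

5.01


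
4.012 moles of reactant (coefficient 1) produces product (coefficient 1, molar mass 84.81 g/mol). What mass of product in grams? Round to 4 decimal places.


Use the coefficient ratio to convert reactant moles to product moles, then multiply by the product's molar mass.
moles_P = moles_R * (coeff_P / coeff_R) = 4.012 * (1/1) = 4.012
mass_P = moles_P * M_P = 4.012 * 84.81
mass_P = 340.25772 g, rounded to 4 dp:

340.2577 g


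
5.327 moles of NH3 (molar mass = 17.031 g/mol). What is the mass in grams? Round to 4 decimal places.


mass = n * M
mass = 5.327 * 17.031
mass = 90.724137 g, rounded to 4 dp:

90.7241 g


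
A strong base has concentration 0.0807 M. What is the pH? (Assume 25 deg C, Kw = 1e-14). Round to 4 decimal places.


A strong base dissociates completely, so [OH-] equals the given concentration.
pOH = -log10([OH-]) = -log10(0.0807) = 1.093126
pH = 14 - pOH = 14 - 1.093126
pH = 12.906874, rounded to 4 dp:

12.9069


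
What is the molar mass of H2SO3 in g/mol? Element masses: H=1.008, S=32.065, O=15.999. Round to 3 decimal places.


M = sum(count * atomic_mass) over atoms.
M = 2*1.008 + 1*32.065 + 3*15.999
M = 2.016 + 32.065 + 47.997
M = 82.078 g/mol, rounded to 3 dp:

82.078 g/mol


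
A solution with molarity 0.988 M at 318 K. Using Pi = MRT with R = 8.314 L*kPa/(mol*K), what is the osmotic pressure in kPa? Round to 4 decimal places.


Osmotic pressure (van't Hoff): Pi = M*R*T.
RT = 8.314 * 318 = 2643.852
Pi = 0.988 * 2643.852
Pi = 2612.125776 kPa, rounded to 4 dp:

2612.1258 kPa


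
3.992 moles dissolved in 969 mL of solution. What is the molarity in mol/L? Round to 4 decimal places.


Convert volume to liters: V_L = V_mL / 1000.
V_L = 969 / 1000 = 0.969 L
M = n / V_L = 3.992 / 0.969
M = 4.11971104 mol/L, rounded to 4 dp:

4.1197 mol/L


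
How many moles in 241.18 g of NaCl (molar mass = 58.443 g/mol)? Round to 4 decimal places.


n = mass / M
n = 241.18 / 58.443
n = 4.12675598 mol, rounded to 4 dp:

4.1268 mol


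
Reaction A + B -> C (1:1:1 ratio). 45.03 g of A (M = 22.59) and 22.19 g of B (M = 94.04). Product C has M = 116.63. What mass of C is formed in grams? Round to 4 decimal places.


Find moles of each reactant; the smaller value is the limiting reagent in a 1:1:1 reaction, so moles_C equals moles of the limiter.
n_A = mass_A / M_A = 45.03 / 22.59 = 1.99336 mol
n_B = mass_B / M_B = 22.19 / 94.04 = 0.235963 mol
Limiting reagent: B (smaller), n_limiting = 0.235963 mol
mass_C = n_limiting * M_C = 0.235963 * 116.63
mass_C = 27.52036469 g, rounded to 4 dp:

27.5204 g


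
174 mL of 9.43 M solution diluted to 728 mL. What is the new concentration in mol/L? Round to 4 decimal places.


Dilution: M1*V1 = M2*V2, solve for M2.
M2 = M1*V1 / V2
M2 = 9.43 * 174 / 728
M2 = 1640.82 / 728
M2 = 2.25387363 mol/L, rounded to 4 dp:

2.2539 mol/L


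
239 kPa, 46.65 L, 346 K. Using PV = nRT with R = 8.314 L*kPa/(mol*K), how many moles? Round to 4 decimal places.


PV = nRT, solve for n = PV / (RT).
PV = 239 * 46.65 = 11149.35
RT = 8.314 * 346 = 2876.644
n = 11149.35 / 2876.644
n = 3.87581849 mol, rounded to 4 dp:

3.8758 mol


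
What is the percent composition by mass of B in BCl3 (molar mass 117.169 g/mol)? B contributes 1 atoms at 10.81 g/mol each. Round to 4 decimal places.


pct = 100 * (n_elem * M_elem) / M_total
mass_contribution = 1 * 10.81 = 10.81 g/mol
pct = 100 * 10.81 / 117.169
pct = 9.22598981 %, rounded to 4 dp:

9.2260 %


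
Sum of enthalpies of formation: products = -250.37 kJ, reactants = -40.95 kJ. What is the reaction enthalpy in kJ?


dH_rxn = sum(dH_f products) - sum(dH_f reactants)
dH_rxn = -250.37 - (-40.95)
dH_rxn = -209.42 kJ:

-209.42 kJ


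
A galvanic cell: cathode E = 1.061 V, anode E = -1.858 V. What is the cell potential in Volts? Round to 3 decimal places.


Standard cell potential: E_cell = E_cathode - E_anode.
E_cell = 1.061 - (-1.858)
E_cell = 2.919 V, rounded to 3 dp:

2.919 V


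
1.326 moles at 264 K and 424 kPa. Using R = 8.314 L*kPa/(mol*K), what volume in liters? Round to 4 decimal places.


PV = nRT, solve for V = nRT / P.
nRT = 1.326 * 8.314 * 264 = 2910.4321
V = 2910.4321 / 424
V = 6.86422665 L, rounded to 4 dp:

6.8642 L


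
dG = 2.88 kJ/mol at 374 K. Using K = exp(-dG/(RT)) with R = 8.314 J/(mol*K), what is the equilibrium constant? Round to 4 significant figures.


dG is in kJ/mol; multiply by 1000 to match R in J/(mol*K).
RT = 8.314 * 374 = 3109.436 J/mol
exponent = -dG*1000 / (RT) = -(2.88*1000) / 3109.436 = -0.92621299
K = exp(-0.92621299)
K = 0.39605072, rounded to 4 significant figures:

0.3961


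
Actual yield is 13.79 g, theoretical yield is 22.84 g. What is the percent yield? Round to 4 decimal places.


% yield = 100 * actual / theoretical
% yield = 100 * 13.79 / 22.84
% yield = 60.3765324 %, rounded to 4 dp:

60.3765 %


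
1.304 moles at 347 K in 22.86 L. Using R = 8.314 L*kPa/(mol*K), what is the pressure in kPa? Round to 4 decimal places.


PV = nRT, solve for P = nRT / V.
nRT = 1.304 * 8.314 * 347 = 3761.9852
P = 3761.9852 / 22.86
P = 164.56628171 kPa, rounded to 4 dp:

164.5663 kPa


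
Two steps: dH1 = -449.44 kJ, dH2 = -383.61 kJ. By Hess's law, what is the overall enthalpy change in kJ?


Hess's law: enthalpy is a state function, so add the step enthalpies.
dH_total = dH1 + dH2 = -449.44 + (-383.61)
dH_total = -833.05 kJ:

-833.05 kJ


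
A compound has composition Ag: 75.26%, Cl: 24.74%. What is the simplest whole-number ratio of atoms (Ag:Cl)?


Assume 100 g of compound, divide each mass% by atomic mass to get moles, then normalize by the smallest to get a raw atom ratio.
Moles per 100 g: Ag: 75.26/107.868 = 0.6977, Cl: 24.74/35.453 = 0.6978
Raw ratio (divide by min = 0.6977): Ag: 1.0, Cl: 1.0
Multiply by 1 to clear fractions: Ag: 1.0 ~= 1, Cl: 1.0 ~= 1
Reduce by GCD to get the simplest whole-number ratio:

1:1


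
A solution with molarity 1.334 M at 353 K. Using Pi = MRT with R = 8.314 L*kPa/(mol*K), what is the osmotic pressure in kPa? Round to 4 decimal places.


Osmotic pressure (van't Hoff): Pi = M*R*T.
RT = 8.314 * 353 = 2934.842
Pi = 1.334 * 2934.842
Pi = 3915.079228 kPa, rounded to 4 dp:

3915.0792 kPa


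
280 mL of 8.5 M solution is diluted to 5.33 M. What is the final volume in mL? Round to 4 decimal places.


Dilution: M1*V1 = M2*V2, solve for V2.
V2 = M1*V1 / M2
V2 = 8.5 * 280 / 5.33
V2 = 2380.0 / 5.33
V2 = 446.52908068 mL, rounded to 4 dp:

446.5291 mL


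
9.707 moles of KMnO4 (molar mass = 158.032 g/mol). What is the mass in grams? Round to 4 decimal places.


mass = n * M
mass = 9.707 * 158.032
mass = 1534.016624 g, rounded to 4 dp:

1534.0166 g


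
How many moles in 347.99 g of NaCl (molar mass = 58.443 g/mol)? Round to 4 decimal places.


n = mass / M
n = 347.99 / 58.443
n = 5.95434868 mol, rounded to 4 dp:

5.9543 mol


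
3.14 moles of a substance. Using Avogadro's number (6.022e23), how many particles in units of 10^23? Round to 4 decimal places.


N = n * NA, then divide by 1e23 for the requested units.
N / 1e23 = n * 6.022
N / 1e23 = 3.14 * 6.022
N / 1e23 = 18.90908, rounded to 4 dp:

18.9091


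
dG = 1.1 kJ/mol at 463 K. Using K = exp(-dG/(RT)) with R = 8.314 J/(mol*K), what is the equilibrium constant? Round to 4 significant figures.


dG is in kJ/mol; multiply by 1000 to match R in J/(mol*K).
RT = 8.314 * 463 = 3849.382 J/mol
exponent = -dG*1000 / (RT) = -(1.1*1000) / 3849.382 = -0.28576016
K = exp(-0.28576016)
K = 0.75144282, rounded to 4 significant figures:

0.7514


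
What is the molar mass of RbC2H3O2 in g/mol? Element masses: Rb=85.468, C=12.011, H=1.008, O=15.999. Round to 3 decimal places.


M = sum(count * atomic_mass) over atoms.
M = 1*85.468 + 2*12.011 + 3*1.008 + 2*15.999
M = 85.468 + 24.022 + 3.024 + 31.998
M = 144.512 g/mol, rounded to 3 dp:

144.512 g/mol


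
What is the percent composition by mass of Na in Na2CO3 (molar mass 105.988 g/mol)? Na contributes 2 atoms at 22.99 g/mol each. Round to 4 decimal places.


pct = 100 * (n_elem * M_elem) / M_total
mass_contribution = 2 * 22.99 = 45.98 g/mol
pct = 100 * 45.98 / 105.988
pct = 43.38226969 %, rounded to 4 dp:

43.3823 %


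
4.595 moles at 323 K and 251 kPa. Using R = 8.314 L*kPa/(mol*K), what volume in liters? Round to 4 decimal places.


PV = nRT, solve for V = nRT / P.
nRT = 4.595 * 8.314 * 323 = 12339.5141
V = 12339.5141 / 251
V = 49.16141076 L, rounded to 4 dp:

49.1614 L


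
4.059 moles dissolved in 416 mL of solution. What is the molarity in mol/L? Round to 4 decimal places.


Convert volume to liters: V_L = V_mL / 1000.
V_L = 416 / 1000 = 0.416 L
M = n / V_L = 4.059 / 0.416
M = 9.75721154 mol/L, rounded to 4 dp:

9.7572 mol/L


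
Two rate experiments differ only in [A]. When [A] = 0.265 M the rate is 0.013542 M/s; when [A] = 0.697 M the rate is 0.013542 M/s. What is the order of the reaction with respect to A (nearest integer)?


Rate is proportional to [A]^n, so rate2/rate1 = ([A]2/[A]1)^n. Take logs to solve for n.
rate2/rate1 = 0.013542 / 0.013542 = 1.0
[A]2/[A]1 = 0.697 / 0.265 = 2.6302
n = ln(1.0) / ln(2.6302) = 0.0
Nearest integer order:

0


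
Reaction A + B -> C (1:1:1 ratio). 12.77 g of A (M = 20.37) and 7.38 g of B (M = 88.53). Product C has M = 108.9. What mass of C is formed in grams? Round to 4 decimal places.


Find moles of each reactant; the smaller value is the limiting reagent in a 1:1:1 reaction, so moles_C equals moles of the limiter.
n_A = mass_A / M_A = 12.77 / 20.37 = 0.626902 mol
n_B = mass_B / M_B = 7.38 / 88.53 = 0.083362 mol
Limiting reagent: B (smaller), n_limiting = 0.083362 mol
mass_C = n_limiting * M_C = 0.083362 * 108.9
mass_C = 9.0781218 g, rounded to 4 dp:

9.0781 g


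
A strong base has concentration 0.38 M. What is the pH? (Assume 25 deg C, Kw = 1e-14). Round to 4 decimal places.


A strong base dissociates completely, so [OH-] equals the given concentration.
pOH = -log10([OH-]) = -log10(0.38) = 0.420216
pH = 14 - pOH = 14 - 0.420216
pH = 13.579784, rounded to 4 dp:

13.5798


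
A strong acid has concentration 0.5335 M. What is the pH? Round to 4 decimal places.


A strong acid dissociates completely, so [H+] equals the given concentration.
pH = -log10([H+]) = -log10(0.5335)
pH = 0.27286558, rounded to 4 dp:

0.2729
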